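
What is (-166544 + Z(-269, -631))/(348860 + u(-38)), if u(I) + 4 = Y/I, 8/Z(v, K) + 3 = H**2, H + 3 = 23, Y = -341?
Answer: -2512482480/5262976993 ≈ -0.47739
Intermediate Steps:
H = 20 (H = -3 + 23 = 20)
Z(v, K) = 8/397 (Z(v, K) = 8/(-3 + 20**2) = 8/(-3 + 400) = 8/397)
u(I) = -4 - 341/I
(-166544 + Z(-269, -631))/(348860 + u(-38)) = (-166544 + 8/397)/(348860 + (-4 - 341/(-38))) = -66117960/(397*(348860 + (-4 - 341*(-1/38)))) = -66117960/(397*(348860 + (-4 + 341/38))) = -66117960/(397*(348860 + 189/38)) = -66117960/(397*13256869/38) = -66117960/397*38/13256869 = -2512482480/5262976993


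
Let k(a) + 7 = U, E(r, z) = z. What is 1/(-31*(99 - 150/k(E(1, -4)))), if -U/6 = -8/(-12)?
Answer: -11/38409 ≈ -0.00028639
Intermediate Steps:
U = -4 (U = -(-48)/(-12) = -(-48)*(-1)/12 = -6*⅔ = -4)
k(a) = -11 (k(a) = -7 - 4 = -11)
1/(-31*(99 - 150/k(E(1, -4)))) = 1/(-31*(99 - 150/(-11))) = 1/(-31*(99 - 150*(-1/11))) = 1/(-31*(99 + 150/11)) = 1/(-31*1239/11) = 1/(-38409/11) = -11/38409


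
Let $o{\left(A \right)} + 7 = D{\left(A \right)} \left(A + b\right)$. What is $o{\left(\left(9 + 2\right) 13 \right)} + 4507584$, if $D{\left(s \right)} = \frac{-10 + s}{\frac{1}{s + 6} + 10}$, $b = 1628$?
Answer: $\frac{965127602}{213} \approx 4.5311 \cdot 10^{6}$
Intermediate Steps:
$D{\left(s \right)} = \frac{-10 + s}{10 + \frac{1}{6 + s}}$ ($D{\left(s \right)} = \frac{-10 + s}{\frac{1}{6 + s} + 10} = \frac{-10 + s}{10 + \frac{1}{6 + s}}$)
$o{\left(A \right)} = -7 + \frac{\left(1628 + A\right) \left(-60 + A^{2} - 4 A\right)}{61 + 10 A}$ ($o{\left(A \right)} = -7 + \frac{-60 + A^{2} - 4 A}{61 + 10 A} \left(A + 1628\right) = -7 + \frac{-60 + A^{2} - 4 A}{61 + 10 A} \left(1628 + A\right) = -7 + \frac{\left(1628 + A\right) \left(-60 + A^{2} - 4 A\right)}{61 + 10 A}$)
$o{\left(\left(9 + 2\right) 13 \right)} + 4507584 = \frac{-98107 + \left(\left(9 + 2\right) 13\right)^{3} - 6642 \left(9 + 2\right) 13 + 1624 \left(\left(9 + 2\right) 13\right)^{2}}{61 + 10 \left(9 + 2\right) 13} + 4507584 = \frac{-98107 + \left(11 \cdot 13\right)^{3} - 6642 \cdot 11 \cdot 13 + 1624 \left(11 \cdot 13\right)^{2}}{61 + 10 \cdot 11 \cdot 13} + 4507584 = \frac{-98107 + 143^{3} - 949806 + 1624 \cdot 143^{2}}{61 + 10 \cdot 143} + 4507584 = \frac{-98107 + 2924207 - 949806 + 1624 \cdot 20449}{61 + 1430} + 4507584 = \frac{-98107 + 2924207 - 949806 + 33209176}{1491} + 4507584 = \frac{1}{1491} \cdot 35085470 + 4507584 = \frac{5012210}{213} + 4507584 = \frac{965127602}{213}$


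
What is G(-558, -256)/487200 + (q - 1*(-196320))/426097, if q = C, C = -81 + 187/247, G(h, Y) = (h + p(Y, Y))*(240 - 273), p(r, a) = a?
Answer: 21709602081/42098383600 ≈ 0.51569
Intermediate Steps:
G(h, Y) = -33*Y - 33*h (G(h, Y) = (h + Y)*(240 - 273) = (Y + h)*(-33) = -33*Y - 33*h)
C = -19820/247 (C = -81 + 187*(1/247) = -81 + 187/247 = -19820/247 ≈ -80.243)
q = -19820/247 ≈ -80.243
G(-558, -256)/487200 + (q - 1*(-196320))/426097 = (-33*(-256) - 33*(-558))/487200 + (-19820/247 - 1*(-196320))/426097 = (8448 + 18414)*(1/487200) + (-19820/247 + 196320)*(1/426097) = 26862*(1/487200) + (48471220/247)*(1/426097) = 4477/81200 + 6924460/15035137 = 21709602081/42098383600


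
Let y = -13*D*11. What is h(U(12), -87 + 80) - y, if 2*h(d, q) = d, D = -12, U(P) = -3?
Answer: -3435/2 ≈ -1717.5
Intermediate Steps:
h(d, q) = d/2
y = 1716 (y = -13*(-12)*11 = 156*11 = 1716)
h(U(12), -87 + 80) - y = (½)*(-3) - 1*1716 = -3/2 - 1716 = -3435/2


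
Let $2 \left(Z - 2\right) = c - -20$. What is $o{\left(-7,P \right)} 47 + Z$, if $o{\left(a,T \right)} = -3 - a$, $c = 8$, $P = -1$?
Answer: $204$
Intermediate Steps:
$Z = 16$ ($Z = 2 + \frac{8 - -20}{2} = 2 + \frac{8 + 20}{2} = 2 + \frac{1}{2} \cdot 28 = 2 + 14 = 16$)
$o{\left(-7,P \right)} 47 + Z = \left(-3 - -7\right) 47 + 16 = \left(-3 + 7\right) 47 + 16 = 4 \cdot 47 + 16 = 188 + 16 = 204$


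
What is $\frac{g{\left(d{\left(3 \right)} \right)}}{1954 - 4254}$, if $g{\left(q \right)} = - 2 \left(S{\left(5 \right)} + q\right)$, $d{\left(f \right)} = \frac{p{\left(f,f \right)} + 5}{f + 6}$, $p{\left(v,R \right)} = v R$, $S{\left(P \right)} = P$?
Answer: $\frac{59}{10350} \approx 0.0057005$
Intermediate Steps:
$p{\left(v,R \right)} = R v$
$d{\left(f \right)} = \frac{5 + f^{2}}{6 + f}$ ($d{\left(f \right)} = \frac{f f + 5}{f + 6} = \frac{f^{2} + 5}{6 + f} = \frac{5 + f^{2}}{6 + f}$)
$g{\left(q \right)} = -10 - 2 q$ ($g{\left(q \right)} = - 2 \left(5 + q\right) = -10 - 2 q$)
$\frac{g{\left(d{\left(3 \right)} \right)}}{1954 - 4254} = \frac{-10 - 2 \frac{5 + 3^{2}}{6 + 3}}{1954 - 4254} = \frac{-10 - 2 \frac{5 + 9}{9}}{1954 - 4254} = \frac{-10 - 2 \cdot \frac{1}{9} \cdot 14}{-2300} = - \frac{-10 - \frac{28}{9}}{2300} = \left(- \frac{1}{2300}\right) \left(- \frac{118}{9}\right) = \frac{59}{10350}$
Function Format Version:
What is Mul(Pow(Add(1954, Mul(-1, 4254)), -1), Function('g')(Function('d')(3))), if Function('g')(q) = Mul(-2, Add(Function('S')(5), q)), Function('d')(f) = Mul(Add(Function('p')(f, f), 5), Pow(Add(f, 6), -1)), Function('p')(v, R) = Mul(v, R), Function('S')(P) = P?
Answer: Rational(59, 10350) ≈ 0.0057005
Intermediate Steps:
Function('p')(v, R) = Mul(R, v)
Function('d')(f) = Mul(Pow(Add(6, f), -1), Add(5, Pow(f, 2))) (Function('d')(f) = Mul(Add(Mul(f, f), 5), Pow(Add(f, 6), -1)) = Mul(Add(Pow(f, 2), 5), Pow(Add(6, f), -1)) = Mul(Add(5, Pow(f, 2)), Pow(Add(6, f), -1)) = Mul(Pow(Add(6, f), -1), Add(5, Pow(f, 2))))
Function('g')(q) = Add(-10, Mul(-2, q)) (Function('g')(q) = Mul(-2, Add(5, q)) = Add(-10, Mul(-2, q)))
Mul(Pow(Add(1954, Mul(-1, 4254)), -1), Function('g')(Function('d')(3))) = Mul(Pow(Add(1954, Mul(-1, 4254)), -1), Add(-10, Mul(-2, Mul(Pow(Add(6, 3), -1), Add(5, Pow(3, 2)))))) = Mul(Pow(Add(1954, -4254), -1), Add(-10, Mul(-2, Mul(Pow(9, -1), Add(5, 9))))) = Mul(Pow(-2300, -1), Add(-10, Mul(-2, Mul(Rational(1, 9), 14)))) = Mul(Rational(-1, 2300), Add(-10, Mul(-2, Rational(14, 9)))) = Mul(Rational(-1, 2300), Add(-10, Rational(-28, 9))) = Mul(Rational(-1, 2300), Rational(-118, 9)) = Rational(59, 10350)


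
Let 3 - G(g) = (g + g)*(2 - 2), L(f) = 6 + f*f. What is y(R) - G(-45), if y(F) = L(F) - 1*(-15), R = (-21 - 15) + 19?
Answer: 307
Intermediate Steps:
L(f) = 6 + f**2
R = -17 (R = -36 + 19 = -17)
G(g) = 3 (G(g) = 3 - (g + g)*(2 - 2) = 3 - 2*g*0 = 3 - 1*0 = 3 + 0 = 3)
y(F) = 21 + F**2 (y(F) = (6 + F**2) - 1*(-15) = (6 + F**2) + 15 = 21 + F**2)
y(R) - G(-45) = (21 + (-17)**2) - 1*3 = (21 + 289) - 3 = 310 - 3 = 307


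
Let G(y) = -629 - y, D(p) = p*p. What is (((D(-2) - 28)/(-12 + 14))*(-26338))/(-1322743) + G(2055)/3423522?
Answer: -542787455722/2264219880423 ≈ -0.23972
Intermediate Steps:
D(p) = p**2
(((D(-2) - 28)/(-12 + 14))*(-26338))/(-1322743) + G(2055)/3423522 = ((((-2)**2 - 28)/(-12 + 14))*(-26338))/(-1322743) + (-629 - 1*2055)/3423522 = (((4 - 28)/2)*(-26338))*(-1/1322743) + (-629 - 2055)*(1/3423522) = (-24*1/2*(-26338))*(-1/1322743) - 2684*1/3423522 = -12*(-26338)*(-1/1322743) - 1342/1711761 = 316056*(-1/1322743) - 1342/1711761 = -316056/1322743 - 1342/1711761 = -542787455722/2264219880423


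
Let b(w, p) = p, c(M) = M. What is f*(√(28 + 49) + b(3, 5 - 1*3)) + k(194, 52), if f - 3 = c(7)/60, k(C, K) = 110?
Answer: 3487/30 + 187*√77/60 ≈ 143.58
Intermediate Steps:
f = 187/60 (f = 3 + 7/60 = 187/60 ≈ 3.1167)
f*(√(28 + 49) + b(3, 5 - 1*3)) + k(194, 52) = 187*(√(28 + 49) + (5 - 1*3))/60 + 110 = 187*(√77 + (5 - 3))/60 + 110 = 187*(√77 + 2)/60 + 110 = 187*(2 + √77)/60 + 110 = (187/30 + 187*√77/60) + 110 = 3487/30 + 187*√77/60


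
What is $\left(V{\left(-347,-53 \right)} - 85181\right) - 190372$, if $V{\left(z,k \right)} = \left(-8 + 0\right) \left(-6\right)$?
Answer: $-275505$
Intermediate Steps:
$V{\left(z,k \right)} = 48$ ($V{\left(z,k \right)} = \left(-8\right) \left(-6\right) = 48$)
$\left(V{\left(-347,-53 \right)} - 85181\right) - 190372 = \left(48 - 85181\right) - 190372 = -85133 - 190372 = -275505$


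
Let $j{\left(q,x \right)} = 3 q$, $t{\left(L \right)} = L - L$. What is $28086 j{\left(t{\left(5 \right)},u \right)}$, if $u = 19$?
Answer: $0$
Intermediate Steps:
$t{\left(L \right)} = 0$
$28086 j{\left(t{\left(5 \right)},u \right)} = 28086 \cdot 3 \cdot 0 = 28086 \cdot 0 = 0$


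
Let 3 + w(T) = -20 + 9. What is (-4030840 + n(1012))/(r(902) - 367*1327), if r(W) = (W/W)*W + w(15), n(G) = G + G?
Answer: 4028816/486121 ≈ 8.2877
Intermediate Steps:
w(T) = -14 (w(T) = -3 + (-20 + 9) = -3 - 11 = -14)
n(G) = 2*G
r(W) = -14 + W (r(W) = (W/W)*W - 14 = 1*W - 14 = W - 14 = -14 + W)
(-4030840 + n(1012))/(r(902) - 367*1327) = (-4030840 + 2*1012)/((-14 + 902) - 367*1327) = (-4030840 + 2024)/(888 - 487009) = -4028816/(-486121) = -4028816*(-1/486121) = 4028816/486121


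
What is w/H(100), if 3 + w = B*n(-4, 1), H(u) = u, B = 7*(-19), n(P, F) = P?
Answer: 529/100 ≈ 5.2900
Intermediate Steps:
B = -133
w = 529 (w = -3 - 133*(-4) = -3 + 532 = 529)
w/H(100) = 529/100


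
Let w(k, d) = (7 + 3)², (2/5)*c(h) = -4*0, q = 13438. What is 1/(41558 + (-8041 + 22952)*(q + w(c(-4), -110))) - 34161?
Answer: -6897333958835/201906676 ≈ -34161.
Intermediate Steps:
c(h) = 0 (c(h) = 5*(-4*0)/2 = (5/2)*0 = 0)
w(k, d) = 100 (w(k, d) = 10² = 100)
1/(41558 + (-8041 + 22952)*(q + w(c(-4), -110))) - 34161 = 1/(41558 + (-8041 + 22952)*(13438 + 100)) - 34161 = 1/(41558 + 14911*13538) - 34161 = 1/(41558 + 201865118) - 34161 = 1/201906676 - 34161 = -6897333958835/201906676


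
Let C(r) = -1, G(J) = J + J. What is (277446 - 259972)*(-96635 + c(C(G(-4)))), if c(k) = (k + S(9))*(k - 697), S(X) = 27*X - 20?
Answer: -4396301134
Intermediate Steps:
G(J) = 2*J
S(X) = -20 + 27*X
c(k) = (-697 + k)*(223 + k) (c(k) = (k + (-20 + 27*9))*(k - 697) = (k + (-20 + 243))*(-697 + k) = (k + 223)*(-697 + k) = (223 + k)*(-697 + k) = (-697 + k)*(223 + k))
(277446 - 259972)*(-96635 + c(C(G(-4)))) = (277446 - 259972)*(-96635 + (-155431 + (-1)**2 - 474*(-1))) = 17474*(-96635 + (-155431 + 1 + 474)) = 17474*(-96635 - 154956) = 17474*(-251591) = -4396301134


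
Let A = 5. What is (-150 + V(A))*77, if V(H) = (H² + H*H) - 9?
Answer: -8393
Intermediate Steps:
V(H) = -9 + 2*H² (V(H) = (H² + H²) - 9 = 2*H² - 9 = -9 + 2*H²)
(-150 + V(A))*77 = (-150 + (-9 + 2*5²))*77 = (-150 + (-9 + 2*25))*77 = (-150 + (-9 + 50))*77 = (-150 + 41)*77 = -109*77 = -8393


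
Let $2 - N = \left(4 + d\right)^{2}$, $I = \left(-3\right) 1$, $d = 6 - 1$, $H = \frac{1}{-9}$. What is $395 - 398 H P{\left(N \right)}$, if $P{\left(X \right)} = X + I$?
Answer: $- \frac{29081}{9} \approx -3231.2$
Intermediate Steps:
$H = - \frac{1}{9} \approx -0.11111$
$d = 5$ ($d = 6 - 1 = 5$)
$I = -3$
$N = -79$ ($N = 2 - \left(4 + 5\right)^{2} = 2 - 9^{2} = 2 - 81 = -79$)
$P{\left(X \right)} = -3 + X$ ($P{\left(X \right)} = X - 3 = -3 + X$)
$395 - 398 H P{\left(N \right)} = 395 - 398 \left(- \frac{-3 - 79}{9}\right) = 395 - 398 \left(\left(- \frac{1}{9}\right) \left(-82\right)\right) = 395 - \frac{32636}{9} = - \frac{29081}{9}$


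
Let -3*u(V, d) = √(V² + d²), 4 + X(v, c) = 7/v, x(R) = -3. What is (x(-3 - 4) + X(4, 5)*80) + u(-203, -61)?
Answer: -183 - √44930/3 ≈ -253.66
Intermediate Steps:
X(v, c) = -4 + 7/v
u(V, d) = -√(V² + d²)/3
(x(-3 - 4) + X(4, 5)*80) + u(-203, -61) = (-3 + (-4 + 7/4)*80) - √((-203)² + (-61)²)/3 = (-3 + (-4 + 7*(¼))*80) - √(41209 + 3721)/3 = (-3 + (-4 + 7/4)*80) - √44930/3 = (-3 - 9/4*80) - √44930/3 = (-3 - 180) - √44930/3 = -183 - √44930/3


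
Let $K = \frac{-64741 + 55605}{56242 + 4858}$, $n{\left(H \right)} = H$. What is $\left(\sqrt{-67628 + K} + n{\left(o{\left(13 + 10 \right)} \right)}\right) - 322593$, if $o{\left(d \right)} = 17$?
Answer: $-322576 + \frac{4 i \sqrt{39448450639}}{3055} \approx -3.2258 \cdot 10^{5} + 260.05 i$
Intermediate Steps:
$K = - \frac{2284}{15275}$ ($K = - \frac{9136}{61100} = \left(-9136\right) \frac{1}{61100} = - \frac{2284}{15275} \approx -0.14953$)
$\left(\sqrt{-67628 + K} + n{\left(o{\left(13 + 10 \right)} \right)}\right) - 322593 = \left(\sqrt{-67628 - \frac{2284}{15275}} + 17\right) - 322593 = \left(\sqrt{- \frac{1033019984}{15275}} + 17\right) - 322593 = \left(\frac{4 i \sqrt{39448450639}}{3055} + 17\right) - 322593 = \left(17 + \frac{4 i \sqrt{39448450639}}{3055}\right) - 322593 = -322576 + \frac{4 i \sqrt{39448450639}}{3055}$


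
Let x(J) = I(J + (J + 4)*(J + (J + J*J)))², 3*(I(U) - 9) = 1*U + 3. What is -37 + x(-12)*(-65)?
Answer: -6408777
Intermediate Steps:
I(U) = 10 + U/3 (I(U) = 9 + (1*U + 3)/3 = 9 + (U + 3)/3 = 9 + (3 + U)/3 = 9 + (1 + U/3) = 10 + U/3)
x(J) = (10 + J/3 + (4 + J)*(J² + 2*J)/3)² (x(J) = (10 + (J + (J + 4)*(J + (J + J*J)))/3)² = (10 + (J + (4 + J)*(J + (J + J²)))/3)² = (10 + (J + (4 + J)*(J² + 2*J))/3)² = (10 + (J/3 + (4 + J)*(J² + 2*J)/3))² = (10 + J/3 + (4 + J)*(J² + 2*J)/3)²)
-37 + x(-12)*(-65) = -37 + ((30 - 12*(9 + (-12)² + 6*(-12)))²/9)*(-65) = -37 + ((30 - 12*(9 + 144 - 72))²/9)*(-65) = -37 + ((30 - 12*81)²/9)*(-65) = -37 + ((30 - 972)²/9)*(-65) = -37 + ((⅑)*(-942)²)*(-65) = -37 + ((⅑)*887364)*(-65) = -37 + 98596*(-65) = -37 - 6408740 = -6408777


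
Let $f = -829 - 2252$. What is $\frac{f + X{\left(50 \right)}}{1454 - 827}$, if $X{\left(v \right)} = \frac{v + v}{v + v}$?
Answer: $- \frac{280}{57} \approx -4.9123$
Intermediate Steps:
$X{\left(v \right)} = 1$ ($X{\left(v \right)} = \frac{2 v}{2 v} = 2 v \frac{1}{2 v} = 1$)
$f = -3081$ ($f = -829 - 2252 = -3081$)
$\frac{f + X{\left(50 \right)}}{1454 - 827} = \frac{-3081 + 1}{1454 - 827} = - \frac{3080}{627} = \left(-3080\right) \frac{1}{627} = - \frac{280}{57}$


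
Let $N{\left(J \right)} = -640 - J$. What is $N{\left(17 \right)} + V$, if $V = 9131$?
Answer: $8474$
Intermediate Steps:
$N{\left(17 \right)} + V = \left(-640 - 17\right) + 9131 = -657 + 9131 = 8474$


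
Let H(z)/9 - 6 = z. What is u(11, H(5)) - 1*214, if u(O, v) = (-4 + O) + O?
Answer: -196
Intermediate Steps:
H(z) = 54 + 9*z
u(O, v) = -4 + 2*O
u(11, H(5)) - 1*214 = (-4 + 2*11) - 1*214 = (-4 + 22) - 214 = 18 - 214 = -196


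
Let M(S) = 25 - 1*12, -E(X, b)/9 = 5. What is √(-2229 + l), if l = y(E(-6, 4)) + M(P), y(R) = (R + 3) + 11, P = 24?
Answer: I*√2247 ≈ 47.403*I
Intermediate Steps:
E(X, b) = -45 (E(X, b) = -9*5 = -45)
M(S) = 13 (M(S) = 25 - 12 = 13)
y(R) = 14 + R (y(R) = (3 + R) + 11 = 14 + R)
l = -18 (l = (14 - 45) + 13 = -31 + 13 = -18)
√(-2229 + l) = √(-2229 - 18) = √(-2247) = I*√2247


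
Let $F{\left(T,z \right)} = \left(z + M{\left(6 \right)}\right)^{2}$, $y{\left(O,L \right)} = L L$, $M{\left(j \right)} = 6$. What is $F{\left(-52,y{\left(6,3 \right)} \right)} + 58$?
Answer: $283$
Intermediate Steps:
$y{\left(O,L \right)} = L^{2}$
$F{\left(T,z \right)} = \left(6 + z\right)^{2}$ ($F{\left(T,z \right)} = \left(z + 6\right)^{2} = \left(6 + z\right)^{2}$)
$F{\left(-52,y{\left(6,3 \right)} \right)} + 58 = \left(6 + 3^{2}\right)^{2} + 58 = \left(6 + 9\right)^{2} + 58 = 15^{2} + 58 = 225 + 58 = 283$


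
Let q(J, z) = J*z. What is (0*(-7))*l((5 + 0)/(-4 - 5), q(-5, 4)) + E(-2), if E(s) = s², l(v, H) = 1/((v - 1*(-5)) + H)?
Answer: 4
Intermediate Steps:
l(v, H) = 1/(5 + H + v) (l(v, H) = 1/((v + 5) + H) = 1/((5 + v) + H) = 1/(5 + H + v))
(0*(-7))*l((5 + 0)/(-4 - 5), q(-5, 4)) + E(-2) = (0*(-7))/(5 - 5*4 + (5 + 0)/(-4 - 5)) + (-2)² = 0/(5 - 20 + 5/(-9)) + 4 = 0/(5 - 20 + 5*(-⅑)) + 4 = 0/(5 - 20 - 5/9) + 4 = 0/(-140/9) + 4 = 0*(-9/140) + 4 = 0 + 4 = 4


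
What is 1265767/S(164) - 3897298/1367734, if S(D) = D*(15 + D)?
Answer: 808411740945/20075599652 ≈ 40.268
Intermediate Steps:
1265767/S(164) - 3897298/1367734 = 1265767/((164*(15 + 164))) - 3897298/1367734 = 1265767/((164*179)) - 3897298*1/1367734 = 1265767/29356 - 1948649/683867 = 808411740945/20075599652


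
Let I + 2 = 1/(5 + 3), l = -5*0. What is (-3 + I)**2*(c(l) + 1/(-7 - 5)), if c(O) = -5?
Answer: -30927/256 ≈ -120.81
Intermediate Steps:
l = 0
I = -15/8 (I = -2 + 1/(5 + 3) = -2 + 1/8 = -15/8 ≈ -1.8750)
(-3 + I)**2*(c(l) + 1/(-7 - 5)) = (-3 - 15/8)**2*(-5 + 1/(-7 - 5)) = (-39/8)**2*(-5 + 1/(-12)) = 1521*(-5 - 1/12)/64 = (1521/64)*(-61/12) = -30927/256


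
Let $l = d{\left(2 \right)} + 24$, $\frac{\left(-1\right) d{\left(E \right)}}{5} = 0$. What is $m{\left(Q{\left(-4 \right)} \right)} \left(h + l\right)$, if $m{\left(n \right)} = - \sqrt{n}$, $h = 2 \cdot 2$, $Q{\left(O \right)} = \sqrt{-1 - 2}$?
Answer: $- 28 \sqrt[4]{3} \sqrt{i} \approx -26.057 - 26.057 i$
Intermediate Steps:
$d{\left(E \right)} = 0$ ($d{\left(E \right)} = \left(-5\right) 0 = 0$)
$Q{\left(O \right)} = i \sqrt{3}$ ($Q{\left(O \right)} = \sqrt{-3} = i \sqrt{3}$)
$l = 24$ ($l = 0 + 24 = 24$)
$h = 4$
$m{\left(Q{\left(-4 \right)} \right)} \left(h + l\right) = - \sqrt{i \sqrt{3}} \left(4 + 24\right) = - \sqrt[4]{3} \sqrt{i} 28 = - 28 \sqrt[4]{3} \sqrt{i}$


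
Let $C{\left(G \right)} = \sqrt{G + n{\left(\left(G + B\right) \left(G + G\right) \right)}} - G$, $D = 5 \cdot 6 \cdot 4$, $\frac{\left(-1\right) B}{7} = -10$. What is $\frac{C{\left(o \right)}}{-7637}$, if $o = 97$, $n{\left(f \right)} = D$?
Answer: $\frac{97}{7637} - \frac{\sqrt{217}}{7637} \approx 0.010772$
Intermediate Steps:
$B = 70$ ($B = \left(-7\right) \left(-10\right) = 70$)
$D = 120$ ($D = 30 \cdot 4 = 120$)
$n{\left(f \right)} = 120$
$C{\left(G \right)} = \sqrt{120 + G} - G$ ($C{\left(G \right)} = \sqrt{G + 120} - G = \sqrt{120 + G} - G$)
$\frac{C{\left(o \right)}}{-7637} = \frac{\sqrt{120 + 97} - 97}{-7637} = \left(\sqrt{217} - 97\right) \left(- \frac{1}{7637}\right) = \left(-97 + \sqrt{217}\right) \left(- \frac{1}{7637}\right) = \frac{97}{7637} - \frac{\sqrt{217}}{7637}$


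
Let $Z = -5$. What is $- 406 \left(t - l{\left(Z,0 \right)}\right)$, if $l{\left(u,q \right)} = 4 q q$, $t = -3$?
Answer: $1218$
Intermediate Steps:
$l{\left(u,q \right)} = 4 q^{2}$
$- 406 \left(t - l{\left(Z,0 \right)}\right) = - 406 \left(-3 - 4 \cdot 0^{2}\right) = - 406 \left(-3 - 4 \cdot 0\right) = - 406 \left(-3 - 0\right) = - 406 \left(-3 + 0\right) = \left(-406\right) \left(-3\right) = 1218$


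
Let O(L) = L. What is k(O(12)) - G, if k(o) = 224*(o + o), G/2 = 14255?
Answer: -23134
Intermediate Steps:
G = 28510 (G = 2*14255 = 28510)
k(o) = 448*o (k(o) = 224*(2*o) = 448*o)
k(O(12)) - G = 448*12 - 1*28510 = 5376 - 28510 = -23134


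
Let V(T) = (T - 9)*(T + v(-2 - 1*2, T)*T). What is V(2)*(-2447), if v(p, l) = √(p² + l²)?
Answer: 34258 + 68516*√5 ≈ 1.8746e+5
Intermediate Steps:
v(p, l) = √(l² + p²)
V(T) = (-9 + T)*(T + T*√(16 + T²)) (V(T) = (T - 9)*(T + √(T² + (-2 - 1*2)²)*T) = (-9 + T)*(T + √(T² + (-2 - 2)²)*T) = (-9 + T)*(T + √(T² + (-4)²)*T) = (-9 + T)*(T + √(T² + 16)*T) = (-9 + T)*(T + √(16 + T²)*T) = (-9 + T)*(T + T*√(16 + T²)))
V(2)*(-2447) = (2*(-9 + 2 - 9*√(16 + 2²) + 2*√(16 + 2²)))*(-2447) = (2*(-9 + 2 - 9*√(16 + 4) + 2*√(16 + 4)))*(-2447) = (2*(-9 + 2 - 18*√5 + 2*√20))*(-2447) = (2*(-9 + 2 - 18*√5 + 2*(2*√5)))*(-2447) = (2*(-9 + 2 - 18*√5 + 4*√5))*(-2447) = (2*(-7 - 14*√5))*(-2447) = (-14 - 28*√5)*(-2447) = 34258 + 68516*√5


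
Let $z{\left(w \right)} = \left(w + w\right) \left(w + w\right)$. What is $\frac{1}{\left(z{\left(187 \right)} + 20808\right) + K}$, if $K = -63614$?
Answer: $\frac{1}{97070} \approx 1.0302 \cdot 10^{-5}$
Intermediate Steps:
$z{\left(w \right)} = 4 w^{2}$ ($z{\left(w \right)} = 2 w 2 w = 4 w^{2}$)
$\frac{1}{\left(z{\left(187 \right)} + 20808\right) + K} = \frac{1}{\left(4 \cdot 187^{2} + 20808\right) - 63614} = \frac{1}{\left(4 \cdot 34969 + 20808\right) - 63614} = \frac{1}{\left(139876 + 20808\right) - 63614} = \frac{1}{160684 - 63614} = \frac{1}{97070}$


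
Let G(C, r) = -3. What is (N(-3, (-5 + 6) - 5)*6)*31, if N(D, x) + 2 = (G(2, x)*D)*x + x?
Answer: -7812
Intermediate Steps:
N(D, x) = -2 + x - 3*D*x (N(D, x) = -2 + ((-3*D)*x + x) = -2 + (-3*D*x + x) = -2 + (x - 3*D*x) = -2 + x - 3*D*x)
(N(-3, (-5 + 6) - 5)*6)*31 = ((-2 + ((-5 + 6) - 5) - 3*(-3)*((-5 + 6) - 5))*6)*31 = ((-2 + (1 - 5) - 3*(-3)*(1 - 5))*6)*31 = ((-2 - 4 - 3*(-3)*(-4))*6)*31 = ((-2 - 4 - 36)*6)*31 = -42*6*31 = -252*31 = -7812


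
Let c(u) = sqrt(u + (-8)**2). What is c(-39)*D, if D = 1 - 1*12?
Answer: -55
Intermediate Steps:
c(u) = sqrt(64 + u) (c(u) = sqrt(u + 64) = sqrt(64 + u))
D = -11 (D = 1 - 12 = -11)
c(-39)*D = sqrt(64 - 39)*(-11) = sqrt(25)*(-11) = 5*(-11) = -55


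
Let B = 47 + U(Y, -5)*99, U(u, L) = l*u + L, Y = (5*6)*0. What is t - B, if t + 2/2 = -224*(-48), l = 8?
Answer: 11199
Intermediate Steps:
t = 10751 (t = -1 - 224*(-48) = -1 + 10752 = 10751)
Y = 0 (Y = 30*0 = 0)
U(u, L) = L + 8*u (U(u, L) = 8*u + L = L + 8*u)
B = -448 (B = 47 + (-5 + 8*0)*99 = 47 + (-5 + 0)*99 = 47 - 5*99 = 47 - 495 = -448)
t - B = 10751 - 1*(-448) = 10751 + 448 = 11199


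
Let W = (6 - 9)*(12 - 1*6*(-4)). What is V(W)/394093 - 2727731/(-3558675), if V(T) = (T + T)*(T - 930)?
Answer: 81428830321/60976039425 ≈ 1.3354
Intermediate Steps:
W = -108 (W = -3*(12 - 6*(-4)) = -3*(12 + 24) = -3*36 = -108)
V(T) = 2*T*(-930 + T) (V(T) = (2*T)*(-930 + T) = 2*T*(-930 + T))
V(W)/394093 - 2727731/(-3558675) = (2*(-108)*(-930 - 108))/394093 - 2727731/(-3558675) = (2*(-108)*(-1038))*(1/394093) - 2727731*(-1/3558675) = 224208*(1/394093) + 118597/154725 = 224208/394093 + 118597/154725 = 81428830321/60976039425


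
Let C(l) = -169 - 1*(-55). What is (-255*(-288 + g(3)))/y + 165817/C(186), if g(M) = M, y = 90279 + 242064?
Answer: -2040734603/1403226 ≈ -1454.3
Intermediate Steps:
y = 332343
C(l) = -114 (C(l) = -169 + 55 = -114)
(-255*(-288 + g(3)))/y + 165817/C(186) = -255*(-288 + 3)/332343 + 165817/(-114) = -255*(-285)*(1/332343) + 165817*(-1/114) = 72675*(1/332343) - 165817/114 = 8075/36927 - 165817/114 = -2040734603/1403226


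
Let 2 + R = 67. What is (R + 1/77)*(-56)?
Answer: -40048/11 ≈ -3640.7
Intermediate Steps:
R = 65 (R = -2 + 67 = 65)
(R + 1/77)*(-56) = (65 + 1/77)*(-56) = (5006/77)*(-56) = -40048/11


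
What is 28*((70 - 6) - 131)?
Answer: -1876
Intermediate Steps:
28*((70 - 6) - 131) = 28*(64 - 131) = 28*(-67) = -1876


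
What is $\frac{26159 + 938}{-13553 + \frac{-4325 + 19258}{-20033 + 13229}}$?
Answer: $- \frac{184367988}{92229545} \approx -1.999$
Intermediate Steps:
$\frac{26159 + 938}{-13553 + \frac{-4325 + 19258}{-20033 + 13229}} = \frac{27097}{-13553 + \frac{14933}{-6804}} = \frac{27097}{-13553 + 14933 \left(- \frac{1}{6804}\right)} = \frac{27097}{-13553 - \frac{14933}{6804}} = \frac{27097}{- \frac{92229545}{6804}} = 27097 \left(- \frac{6804}{92229545}\right) = - \frac{184367988}{92229545}$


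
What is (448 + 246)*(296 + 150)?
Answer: 309524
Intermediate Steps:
(448 + 246)*(296 + 150) = 694*446 = 309524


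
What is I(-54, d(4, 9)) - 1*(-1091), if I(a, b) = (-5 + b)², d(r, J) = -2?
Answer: 1140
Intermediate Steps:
I(-54, d(4, 9)) - 1*(-1091) = (-5 - 2)² - 1*(-1091) = (-7)² + 1091 = 49 + 1091 = 1140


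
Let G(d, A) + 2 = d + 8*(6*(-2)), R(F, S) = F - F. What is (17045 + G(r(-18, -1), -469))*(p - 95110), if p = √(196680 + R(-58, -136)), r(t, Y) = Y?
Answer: -1611734060 + 33892*√49170 ≈ -1.6042e+9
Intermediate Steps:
R(F, S) = 0
G(d, A) = -98 + d (G(d, A) = -2 + (d + 8*(6*(-2))) = -2 + (d + 8*(-12)) = -2 + (d - 96) = -2 + (-96 + d) = -98 + d)
p = 2*√49170 (p = √(196680 + 0) = √196680 = 2*√49170 ≈ 443.49)
(17045 + G(r(-18, -1), -469))*(p - 95110) = (17045 + (-98 - 1))*(2*√49170 - 95110) = (17045 - 99)*(-95110 + 2*√49170) = 16946*(-95110 + 2*√49170) = -1611734060 + 33892*√49170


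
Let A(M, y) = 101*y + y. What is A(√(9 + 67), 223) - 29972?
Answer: -7226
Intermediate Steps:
A(M, y) = 102*y
A(√(9 + 67), 223) - 29972 = 102*223 - 29972 = 22746 - 29972 = -7226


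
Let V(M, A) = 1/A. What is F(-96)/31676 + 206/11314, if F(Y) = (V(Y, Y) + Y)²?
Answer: 510648004121/1651425472512 ≈ 0.30922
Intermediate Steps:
V(M, A) = 1/A
F(Y) = (Y + 1/Y)² (F(Y) = (1/Y + Y)² = (Y + 1/Y)²)
F(-96)/31676 + 206/11314 = ((1 + (-96)²)²/(-96)²)/31676 + 206/11314 = ((1 + 9216)²/9216)*(1/31676) + 206*(1/11314) = ((1/9216)*9217²)*(1/31676) + 103/5657 = ((1/9216)*84953089)*(1/31676) + 103/5657 = (84953089/9216)*(1/31676) + 103/5657 = 84953089/291926016 + 103/5657 = 510648004121/1651425472512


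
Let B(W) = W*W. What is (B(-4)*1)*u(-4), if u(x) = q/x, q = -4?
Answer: 16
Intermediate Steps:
u(x) = -4/x
B(W) = W²
(B(-4)*1)*u(-4) = ((-4)²*1)*(-4/(-4)) = (16*1)*(-4*(-¼)) = 16*1 = 16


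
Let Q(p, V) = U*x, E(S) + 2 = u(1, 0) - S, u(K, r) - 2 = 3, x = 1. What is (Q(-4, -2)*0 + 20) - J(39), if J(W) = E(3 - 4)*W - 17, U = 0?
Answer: -119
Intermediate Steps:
u(K, r) = 5 (u(K, r) = 2 + 3 = 5)
E(S) = 3 - S (E(S) = -2 + (5 - S) = 3 - S)
Q(p, V) = 0 (Q(p, V) = 0*1 = 0)
J(W) = -17 + 4*W (J(W) = (3 - (3 - 4))*W - 17 = (3 - 1*(-1))*W - 17 = (3 + 1)*W - 17 = 4*W - 17 = -17 + 4*W)
(Q(-4, -2)*0 + 20) - J(39) = (0*0 + 20) - (-17 + 4*39) = (0 + 20) - (-17 + 156) = 20 - 1*139 = 20 - 139 = -119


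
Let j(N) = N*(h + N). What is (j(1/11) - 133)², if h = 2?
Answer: 258244900/14641 ≈ 17638.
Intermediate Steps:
j(N) = N*(2 + N)
(j(1/11) - 133)² = ((2 + 1/11)/11 - 133)² = ((1/11)*(23/11) - 133)² = (23/121 - 133)² = (-16070/121)² = 258244900/14641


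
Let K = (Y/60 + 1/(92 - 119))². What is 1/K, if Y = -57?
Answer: 291600/284089 ≈ 1.0264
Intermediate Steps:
K = 284089/291600 (K = (-57/60 + 1/(92 - 119))² = (-57*1/60 + 1/(-27))² = (-19/20 - 1/27)² = (-533/540)² = 284089/291600 ≈ 0.97424)
1/K = 1/(284089/291600) = 291600/284089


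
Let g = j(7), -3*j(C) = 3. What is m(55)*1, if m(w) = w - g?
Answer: 56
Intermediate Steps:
j(C) = -1 (j(C) = -⅓*3 = -1)
g = -1
m(w) = 1 + w (m(w) = w - 1*(-1) = w + 1 = 1 + w)
m(55)*1 = (1 + 55)*1 = 56*1 = 56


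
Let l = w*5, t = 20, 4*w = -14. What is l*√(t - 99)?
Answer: -35*I*√79/2 ≈ -155.54*I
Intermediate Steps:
w = -7/2 (w = (¼)*(-14) = -7/2 ≈ -3.5000)
l = -35/2 (l = -7/2*5 = -35/2 ≈ -17.500)
l*√(t - 99) = -35*√(20 - 99)/2 = -35*I*√79/2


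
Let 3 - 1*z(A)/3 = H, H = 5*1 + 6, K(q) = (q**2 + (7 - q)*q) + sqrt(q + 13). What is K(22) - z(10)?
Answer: 178 + sqrt(35) ≈ 183.92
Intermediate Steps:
K(q) = q**2 + sqrt(13 + q) + q*(7 - q) (K(q) = (q**2 + q*(7 - q)) + sqrt(13 + q) = q**2 + sqrt(13 + q) + q*(7 - q))
H = 11 (H = 5 + 6 = 11)
z(A) = -24 (z(A) = 9 - 3*11 = 9 - 33 = -24)
K(22) - z(10) = (sqrt(13 + 22) + 7*22) - 1*(-24) = (sqrt(35) + 154) + 24 = (154 + sqrt(35)) + 24 = 178 + sqrt(35)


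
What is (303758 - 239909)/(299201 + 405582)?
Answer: 63849/704783 ≈ 0.090594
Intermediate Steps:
(303758 - 239909)/(299201 + 405582) = 63849/704783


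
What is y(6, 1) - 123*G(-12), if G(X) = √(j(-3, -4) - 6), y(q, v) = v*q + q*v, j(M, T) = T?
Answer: 12 - 123*I*√10 ≈ 12.0 - 388.96*I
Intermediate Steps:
y(q, v) = 2*q*v (y(q, v) = q*v + q*v = 2*q*v)
G(X) = I*√10 (G(X) = √(-4 - 6) = √(-10) = I*√10)
y(6, 1) - 123*G(-12) = 2*6*1 - 123*I*√10 = 12 - 123*I*√10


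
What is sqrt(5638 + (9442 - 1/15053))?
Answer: sqrt(3417019544667)/15053 ≈ 122.80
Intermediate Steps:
sqrt(5638 + (9442 - 1/15053)) = sqrt(5638 + 142130425/15053) = sqrt(226999239/15053) = sqrt(3417019544667)/15053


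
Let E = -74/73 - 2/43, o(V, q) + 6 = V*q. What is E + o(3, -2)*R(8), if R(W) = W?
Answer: -304672/3139 ≈ -97.060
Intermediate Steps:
o(V, q) = -6 + V*q
E = -3328/3139 (E = -74*1/73 - 2*1/43 = -74/73 - 2/43 = -3328/3139 ≈ -1.0602)
E + o(3, -2)*R(8) = -3328/3139 + (-6 + 3*(-2))*8 = -3328/3139 + (-6 - 6)*8 = -3328/3139 - 12*8 = -3328/3139 - 96 = -304672/3139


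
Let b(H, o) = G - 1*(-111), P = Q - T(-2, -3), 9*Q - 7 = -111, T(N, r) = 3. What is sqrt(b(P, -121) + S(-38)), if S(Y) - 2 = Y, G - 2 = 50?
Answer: sqrt(127) ≈ 11.269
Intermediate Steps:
G = 52 (G = 2 + 50 = 52)
S(Y) = 2 + Y
Q = -104/9 (Q = 7/9 + (1/9)*(-111) = 7/9 - 37/3 = -104/9 ≈ -11.556)
P = -131/9 (P = -104/9 - 1*3 = -104/9 - 3 = -131/9 ≈ -14.556)
b(H, o) = 163 (b(H, o) = 52 - 1*(-111) = 52 + 111 = 163)
sqrt(b(P, -121) + S(-38)) = sqrt(163 + (2 - 38)) = sqrt(163 - 36) = sqrt(127)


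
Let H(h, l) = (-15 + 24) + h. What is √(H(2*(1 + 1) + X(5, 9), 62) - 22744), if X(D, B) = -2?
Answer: I*√22733 ≈ 150.77*I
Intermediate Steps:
H(h, l) = 9 + h
√(H(2*(1 + 1) + X(5, 9), 62) - 22744) = √((9 + (2*(1 + 1) - 2)) - 22744) = √((9 + (2*2 - 2)) - 22744) = √((9 + (4 - 2)) - 22744) = √((9 + 2) - 22744) = √(11 - 22744) = √(-22733) = I*√22733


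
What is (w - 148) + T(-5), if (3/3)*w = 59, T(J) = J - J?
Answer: -89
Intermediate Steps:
T(J) = 0
w = 59
(w - 148) + T(-5) = (59 - 148) + 0 = -89 + 0 = -89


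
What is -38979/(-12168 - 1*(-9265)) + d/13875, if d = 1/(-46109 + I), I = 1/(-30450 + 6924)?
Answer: 195558288055322799/14564399042835625 ≈ 13.427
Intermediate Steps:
I = -1/23526 (I = 1/(-23526) = -1/23526 ≈ -4.2506e-5)
d = -23526/1084760335 (d = 1/(-46109 - 1/23526) = 1/(-1084760335/23526) = -23526/1084760335 ≈ -2.1688e-5)
-38979/(-12168 - 1*(-9265)) + d/13875 = -38979/(-12168 - 1*(-9265)) - 23526/1084760335/13875 = -38979/(-12168 + 9265) - 23526/1084760335*1/13875 = -38979/(-2903) - 7842/5017016549375 = -38979*(-1/2903) - 7842/5017016549375 = 38979/2903 - 7842/5017016549375 = 195558288055322799/14564399042835625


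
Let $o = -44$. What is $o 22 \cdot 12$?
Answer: $-11616$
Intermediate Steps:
$o 22 \cdot 12 = \left(-44\right) 22 \cdot 12 = \left(-968\right) 12 = -11616$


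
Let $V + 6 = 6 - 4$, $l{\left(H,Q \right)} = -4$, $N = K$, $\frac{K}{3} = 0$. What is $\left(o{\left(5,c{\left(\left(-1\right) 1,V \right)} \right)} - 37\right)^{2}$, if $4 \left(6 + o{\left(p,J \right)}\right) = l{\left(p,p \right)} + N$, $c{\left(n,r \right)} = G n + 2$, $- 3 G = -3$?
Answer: $1936$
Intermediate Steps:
$K = 0$ ($K = 3 \cdot 0 = 0$)
$N = 0$
$G = 1$ ($G = \left(- \frac{1}{3}\right) \left(-3\right) = 1$)
$V = -4$ ($V = -6 + \left(6 - 4\right) = -6 + 2 = -4$)
$c{\left(n,r \right)} = 2 + n$ ($c{\left(n,r \right)} = 1 n + 2 = n + 2 = 2 + n$)
$o{\left(p,J \right)} = -7$ ($o{\left(p,J \right)} = -6 + \frac{-4 + 0}{4} = -6 + \frac{1}{4} \left(-4\right) = -6 - 1 = -7$)
$\left(o{\left(5,c{\left(\left(-1\right) 1,V \right)} \right)} - 37\right)^{2} = \left(-7 - 37\right)^{2} = \left(-44\right)^{2} = 1936$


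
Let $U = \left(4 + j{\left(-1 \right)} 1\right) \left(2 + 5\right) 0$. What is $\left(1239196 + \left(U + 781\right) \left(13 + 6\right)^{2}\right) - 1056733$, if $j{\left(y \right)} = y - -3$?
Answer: $464404$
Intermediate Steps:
$j{\left(y \right)} = 3 + y$ ($j{\left(y \right)} = y + 3 = 3 + y$)
$U = 0$ ($U = \left(4 + \left(3 - 1\right) 1\right) \left(2 + 5\right) 0 = \left(4 + 2 \cdot 1\right) 7 \cdot 0 = \left(4 + 2\right) 0 = 6 \cdot 0 = 0$)
$\left(1239196 + \left(U + 781\right) \left(13 + 6\right)^{2}\right) - 1056733 = \left(1239196 + \left(0 + 781\right) \left(13 + 6\right)^{2}\right) - 1056733 = \left(1239196 + 781 \cdot 19^{2}\right) - 1056733 = \left(1239196 + 781 \cdot 361\right) - 1056733 = \left(1239196 + 281941\right) - 1056733 = 1521137 - 1056733 = 464404$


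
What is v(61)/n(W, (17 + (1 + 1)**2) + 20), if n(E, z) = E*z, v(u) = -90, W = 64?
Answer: -45/1312 ≈ -0.034299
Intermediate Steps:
v(61)/n(W, (17 + (1 + 1)**2) + 20) = -90*1/(64*((17 + (1 + 1)**2) + 20)) = -90*1/(64*((17 + 2**2) + 20)) = -90*1/(64*((17 + 4) + 20)) = -90*1/(64*(21 + 20)) = -90/(64*41) = -90/2624 = -90*1/2624 = -45/1312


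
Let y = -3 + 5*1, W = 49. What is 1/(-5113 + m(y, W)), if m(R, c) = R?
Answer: -1/5111 ≈ -0.00019566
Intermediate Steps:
y = 2 (y = -3 + 5 = 2)
1/(-5113 + m(y, W)) = 1/(-5113 + 2) = 1/(-5111) = -1/5111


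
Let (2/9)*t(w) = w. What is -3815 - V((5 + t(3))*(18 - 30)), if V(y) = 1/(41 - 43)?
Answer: -7629/2 ≈ -3814.5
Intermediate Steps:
t(w) = 9*w/2
V(y) = -1/2 (V(y) = 1/(-2) = -1/2)
-3815 - V((5 + t(3))*(18 - 30)) = -3815 - 1*(-1/2) = -3815 + 1/2 = -7629/2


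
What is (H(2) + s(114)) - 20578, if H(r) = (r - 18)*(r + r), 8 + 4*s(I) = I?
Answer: -41231/2 ≈ -20616.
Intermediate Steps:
s(I) = -2 + I/4
H(r) = 2*r*(-18 + r) (H(r) = (-18 + r)*(2*r) = 2*r*(-18 + r))
(H(2) + s(114)) - 20578 = (2*2*(-18 + 2) + (-2 + (¼)*114)) - 20578 = (2*2*(-16) + (-2 + 57/2)) - 20578 = (-64 + 53/2) - 20578 = -75/2 - 20578 = -41231/2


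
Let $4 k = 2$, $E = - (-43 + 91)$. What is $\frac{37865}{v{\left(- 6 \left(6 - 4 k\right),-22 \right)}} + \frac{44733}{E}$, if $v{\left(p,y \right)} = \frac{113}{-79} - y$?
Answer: $\frac{4726197}{5200} \approx 908.88$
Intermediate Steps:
$E = -48$ ($E = \left(-1\right) 48 = -48$)
$k = \frac{1}{2}$ ($k = \frac{1}{4} \cdot 2 = \frac{1}{2} \approx 0.5$)
$v{\left(p,y \right)} = - \frac{113}{79} - y$ ($v{\left(p,y \right)} = 113 \left(- \frac{1}{79}\right) - y = - \frac{113}{79} - y$)
$\frac{37865}{v{\left(- 6 \left(6 - 4 k\right),-22 \right)}} + \frac{44733}{E} = \frac{37865}{- \frac{113}{79} - -22} + \frac{44733}{-48} = \frac{37865}{- \frac{113}{79} + 22} + 44733 \left(- \frac{1}{48}\right) = \frac{37865}{\frac{1625}{79}} - \frac{14911}{16} = 37865 \cdot \frac{79}{1625} - \frac{14911}{16} = \frac{598267}{325} - \frac{14911}{16} = \frac{4726197}{5200}$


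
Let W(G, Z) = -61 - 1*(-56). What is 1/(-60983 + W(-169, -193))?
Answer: -1/60988 ≈ -1.6397e-5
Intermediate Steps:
W(G, Z) = -5 (W(G, Z) = -61 + 56 = -5)
1/(-60983 + W(-169, -193)) = 1/(-60983 - 5) = 1/(-60988) = -1/60988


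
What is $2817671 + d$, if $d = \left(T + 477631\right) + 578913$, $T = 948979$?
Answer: $4823194$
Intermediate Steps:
$d = 2005523$ ($d = \left(948979 + 477631\right) + 578913 = 1426610 + 578913 = 2005523$)
$2817671 + d = 2817671 + 2005523 = 4823194$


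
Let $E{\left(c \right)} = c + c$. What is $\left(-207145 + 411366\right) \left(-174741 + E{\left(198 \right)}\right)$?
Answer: $-35604910245$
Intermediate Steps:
$E{\left(c \right)} = 2 c$
$\left(-207145 + 411366\right) \left(-174741 + E{\left(198 \right)}\right) = \left(-207145 + 411366\right) \left(-174741 + 2 \cdot 198\right) = 204221 \left(-174741 + 396\right) = 204221 \left(-174345\right) = -35604910245$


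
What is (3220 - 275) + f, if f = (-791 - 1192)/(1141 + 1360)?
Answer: 7363462/2501 ≈ 2944.2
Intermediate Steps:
f = -1983/2501 ≈ -0.79288
(3220 - 275) + f = (3220 - 275) - 1983/2501 = 2945 - 1983/2501 = 7363462/2501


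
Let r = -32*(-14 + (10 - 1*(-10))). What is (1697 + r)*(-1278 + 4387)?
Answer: 4679045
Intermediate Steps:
r = -192 (r = -32*(-14 + (10 + 10)) = -32*(-14 + 20) = -32*6 = -192)
(1697 + r)*(-1278 + 4387) = (1697 - 192)*(-1278 + 4387) = 1505*3109 = 4679045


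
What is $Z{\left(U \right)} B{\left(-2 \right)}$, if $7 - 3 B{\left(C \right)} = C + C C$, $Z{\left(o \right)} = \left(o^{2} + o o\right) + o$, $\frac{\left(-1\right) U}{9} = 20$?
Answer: $107700$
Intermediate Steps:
$U = -180$ ($U = \left(-9\right) 20 = -180$)
$Z{\left(o \right)} = o + 2 o^{2}$ ($Z{\left(o \right)} = \left(o^{2} + o^{2}\right) + o = 2 o^{2} + o = o + 2 o^{2}$)
$B{\left(C \right)} = \frac{7}{3} - \frac{C}{3} - \frac{C^{2}}{3}$ ($B{\left(C \right)} = \frac{7}{3} - \frac{C + C C}{3} = \frac{7}{3} - \frac{C + C^{2}}{3} = \frac{7}{3} - \left(\frac{C}{3} + \frac{C^{2}}{3}\right) = \frac{7}{3} - \frac{C}{3} - \frac{C^{2}}{3}$)
$Z{\left(U \right)} B{\left(-2 \right)} = - 180 \left(1 + 2 \left(-180\right)\right) \left(\frac{7}{3} - - \frac{2}{3} - \frac{\left(-2\right)^{2}}{3}\right) = - 180 \left(1 - 360\right) \left(\frac{7}{3} + \frac{2}{3} - \frac{4}{3}\right) = \left(-180\right) \left(-359\right) \left(\frac{7}{3} + \frac{2}{3} - \frac{4}{3}\right) = 64620 \cdot \frac{5}{3} = 107700$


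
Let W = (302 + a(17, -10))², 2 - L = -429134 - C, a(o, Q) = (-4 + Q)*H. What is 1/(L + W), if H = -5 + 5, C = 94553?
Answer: 1/614893 ≈ 1.6263e-6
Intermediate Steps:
H = 0
a(o, Q) = 0 (a(o, Q) = (-4 + Q)*0 = 0)
L = 523689 (L = 2 - (-429134 - 1*94553) = 2 - (-429134 - 94553) = 2 - 1*(-523687) = 2 + 523687 = 523689)
W = 91204 (W = (302 + 0)² = 302² = 91204)
1/(L + W) = 1/(523689 + 91204) = 1/614893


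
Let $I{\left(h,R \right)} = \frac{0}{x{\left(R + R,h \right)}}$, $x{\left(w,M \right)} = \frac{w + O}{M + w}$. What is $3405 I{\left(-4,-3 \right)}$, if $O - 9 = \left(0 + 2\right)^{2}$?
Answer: $0$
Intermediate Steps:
$O = 13$ ($O = 9 + \left(0 + 2\right)^{2} = 9 + 2^{2} = 9 + 4 = 13$)
$x{\left(w,M \right)} = \frac{13 + w}{M + w}$ ($x{\left(w,M \right)} = \frac{w + 13}{M + w} = \frac{13 + w}{M + w}$)
$I{\left(h,R \right)} = 0$ ($I{\left(h,R \right)} = \frac{0}{\frac{1}{h + \left(R + R\right)} \left(13 + \left(R + R\right)\right)} = \frac{0}{\frac{1}{h + 2 R} \left(13 + 2 R\right)} = 0 \frac{h + 2 R}{13 + 2 R} = 0$)
$3405 I{\left(-4,-3 \right)} = 3405 \cdot 0 = 0$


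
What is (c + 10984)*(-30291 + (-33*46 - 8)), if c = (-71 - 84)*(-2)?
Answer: -359341198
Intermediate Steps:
c = 310 (c = -155*(-2) = 310)
(c + 10984)*(-30291 + (-33*46 - 8)) = (310 + 10984)*(-30291 + (-33*46 - 8)) = 11294*(-30291 + (-1518 - 8)) = 11294*(-30291 - 1526) = 11294*(-31817) = -359341198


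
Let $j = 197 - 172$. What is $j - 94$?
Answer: $-69$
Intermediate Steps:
$j = 25$
$j - 94 = 25 - 94 = -69$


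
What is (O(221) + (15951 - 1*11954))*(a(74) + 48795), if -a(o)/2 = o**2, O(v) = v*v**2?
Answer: 408623340294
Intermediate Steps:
O(v) = v**3
a(o) = -2*o**2
(O(221) + (15951 - 1*11954))*(a(74) + 48795) = (221**3 + (15951 - 1*11954))*(-2*74**2 + 48795) = (10793861 + (15951 - 11954))*(-2*5476 + 48795) = (10793861 + 3997)*(-10952 + 48795) = 10797858*37843 = 408623340294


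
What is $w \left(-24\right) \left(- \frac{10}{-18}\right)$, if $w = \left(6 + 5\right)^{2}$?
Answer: $- \frac{4840}{3} \approx -1613.3$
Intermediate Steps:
$w = 121$ ($w = 11^{2} = 121$)
$w \left(-24\right) \left(- \frac{10}{-18}\right) = 121 \left(-24\right) \left(- \frac{10}{-18}\right) = - 2904 \left(\left(-10\right) \left(- \frac{1}{18}\right)\right) = \left(-2904\right) \frac{5}{9} = - \frac{4840}{3}$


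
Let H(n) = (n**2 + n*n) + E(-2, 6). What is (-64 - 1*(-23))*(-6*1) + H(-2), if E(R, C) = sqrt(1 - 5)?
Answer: 254 + 2*I ≈ 254.0 + 2.0*I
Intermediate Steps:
E(R, C) = 2*I (E(R, C) = sqrt(-4) = 2*I)
H(n) = 2*I + 2*n**2 (H(n) = (n**2 + n*n) + 2*I = (n**2 + n**2) + 2*I = 2*n**2 + 2*I = 2*I + 2*n**2)
(-64 - 1*(-23))*(-6*1) + H(-2) = (-64 - 1*(-23))*(-6*1) + (2*I + 2*(-2)**2) = (-64 + 23)*(-6) + (2*I + 2*4) = -41*(-6) + (2*I + 8) = 246 + (8 + 2*I) = 254 + 2*I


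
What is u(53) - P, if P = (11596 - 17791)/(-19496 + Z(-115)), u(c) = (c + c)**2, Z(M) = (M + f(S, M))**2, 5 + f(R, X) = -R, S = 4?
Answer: 9257225/824 ≈ 11235.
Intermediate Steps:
f(R, X) = -5 - R
Z(M) = (-9 + M)**2 (Z(M) = (M + (-5 - 1*4))**2 = (M + (-5 - 4))**2 = (M - 9)**2 = (-9 + M)**2)
u(c) = 4*c**2 (u(c) = (2*c)**2 = 4*c**2)
P = 1239/824 (P = (11596 - 17791)/(-19496 + (-9 - 115)**2) = -6195/(-19496 + (-124)**2) = -6195/(-19496 + 15376) = -6195/(-4120) = -6195*(-1/4120) = 1239/824 ≈ 1.5036)
u(53) - P = 4*53**2 - 1*1239/824 = 4*2809 - 1239/824 = 11236 - 1239/824 = 9257225/824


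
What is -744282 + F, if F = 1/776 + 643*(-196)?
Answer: -675360559/776 ≈ -8.7031e+5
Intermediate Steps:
F = -97797727/776 (F = 1/776 - 126028 = -97797727/776 ≈ -1.2603e+5)
-744282 + F = -744282 - 97797727/776 = -675360559/776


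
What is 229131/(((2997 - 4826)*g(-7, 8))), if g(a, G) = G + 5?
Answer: -229131/23777 ≈ -9.6367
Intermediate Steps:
g(a, G) = 5 + G
229131/(((2997 - 4826)*g(-7, 8))) = 229131/(((2997 - 4826)*(5 + 8))) = 229131/((-1829*13)) = 229131/(-23777) = 229131*(-1/23777) = -229131/23777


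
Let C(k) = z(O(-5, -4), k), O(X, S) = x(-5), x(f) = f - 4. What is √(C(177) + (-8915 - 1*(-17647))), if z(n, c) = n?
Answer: √8723 ≈ 93.397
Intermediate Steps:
x(f) = -4 + f
O(X, S) = -9 (O(X, S) = -4 - 5 = -9)
C(k) = -9
√(C(177) + (-8915 - 1*(-17647))) = √(-9 + (-8915 - 1*(-17647))) = √(-9 + (-8915 + 17647)) = √(-9 + 8732) = √8723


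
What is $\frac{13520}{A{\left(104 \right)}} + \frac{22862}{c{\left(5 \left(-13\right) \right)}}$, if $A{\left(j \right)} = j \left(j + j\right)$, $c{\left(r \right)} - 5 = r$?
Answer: $- \frac{45649}{120} \approx -380.41$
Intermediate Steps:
$c{\left(r \right)} = 5 + r$
$A{\left(j \right)} = 2 j^{2}$ ($A{\left(j \right)} = j 2 j = 2 j^{2}$)
$\frac{13520}{A{\left(104 \right)}} + \frac{22862}{c{\left(5 \left(-13\right) \right)}} = \frac{13520}{2 \cdot 104^{2}} + \frac{22862}{5 + 5 \left(-13\right)} = \frac{13520}{2 \cdot 10816} + \frac{22862}{5 - 65} = \frac{13520}{21632} + \frac{22862}{-60} = 13520 \cdot \frac{1}{21632} + 22862 \left(- \frac{1}{60}\right) = \frac{5}{8} - \frac{11431}{30} = - \frac{45649}{120}$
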